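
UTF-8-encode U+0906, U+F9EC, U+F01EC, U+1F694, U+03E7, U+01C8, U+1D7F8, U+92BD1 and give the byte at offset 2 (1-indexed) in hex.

1-indexed offset 2 is 0-indexed offset 1.
U+0906 → 3-byte form E0 A4 86 at offsets 0–2.
Offset 1 falls in char 1's range; it's byte 2 of E0 A4 86 = 0xA4.

0xA4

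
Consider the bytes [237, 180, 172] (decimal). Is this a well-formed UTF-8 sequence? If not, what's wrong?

invalid (encodes a surrogate (U+D800–U+DFFF))

Structurally a 3-byte sequence; payload = 0xDD2C.
But 0xDD2C is in U+D800–U+DFFF, the surrogate range. Surrogates are not Unicode scalar values and are forbidden in UTF-8.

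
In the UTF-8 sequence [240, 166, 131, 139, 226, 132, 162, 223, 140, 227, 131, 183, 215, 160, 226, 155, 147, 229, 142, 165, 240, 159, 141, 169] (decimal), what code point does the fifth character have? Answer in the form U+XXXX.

Offset 0: leading byte 0xF0 = 11110000 → 4-byte char #1 = F0 A6 83 8B.
Offset 4: leading byte 0xE2 = 11100010 → 3-byte char #2 = E2 84 A2.
Offset 7: leading byte 0xDF = 11011111 → 2-byte char #3 = DF 8C.
Offset 9: leading byte 0xE3 = 11100011 → 3-byte char #4 = E3 83 B7.
Offset 12: leading byte 0xD7 = 11010111 → 2-byte char #5 = D7 A0.
Leading byte 0xD7 = 11010111 matches 110xxxxx → 2-byte sequence.
Byte 1: 0xD7 = 11010111, payload 10111 (5 bits).
Byte 2: 0xA0 = 10100000 (10xxxxxx ✓), payload 100000.
Concatenate: 10111100000 = 0x5E0 (11 bits → U+05E0).

U+05E0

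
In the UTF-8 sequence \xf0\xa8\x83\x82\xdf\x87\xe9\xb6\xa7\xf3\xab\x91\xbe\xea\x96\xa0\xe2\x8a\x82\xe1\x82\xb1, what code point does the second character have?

Offset 0: leading byte 0xF0 = 11110000 → 4-byte char #1 = F0 A8 83 82.
Offset 4: leading byte 0xDF = 11011111 → 2-byte char #2 = DF 87.
Leading byte 0xDF = 11011111 matches 110xxxxx → 2-byte sequence.
Byte 1: 0xDF = 11011111, payload 11111 (5 bits).
Byte 2: 0x87 = 10000111 (10xxxxxx ✓), payload 000111.
Concatenate: 11111000111 = 0x7C7 (11 bits → U+07C7).

U+07C7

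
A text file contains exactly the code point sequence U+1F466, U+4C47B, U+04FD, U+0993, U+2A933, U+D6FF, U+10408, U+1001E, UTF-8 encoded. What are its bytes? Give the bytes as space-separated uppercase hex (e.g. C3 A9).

U+1F466: 4-byte form → F0 9F 91 A6.
U+4C47B: 4-byte form → F1 8C 91 BB.
U+04FD: 2-byte form → D3 BD.
U+0993: 3-byte form → E0 A6 93.
U+2A933: 4-byte form → F0 AA A4 B3.
U+D6FF: 3-byte form → ED 9B BF.
U+10408: 4-byte form → F0 90 90 88.
U+1001E: 4-byte form → F0 90 80 9E.
Concatenated (28 bytes): F0 9F 91 A6 F1 8C 91 BB D3 BD E0 A6 93 F0 AA A4 B3 ED 9B BF F0 90 90 88 F0 90 80 9E.

F0 9F 91 A6 F1 8C 91 BB D3 BD E0 A6 93 F0 AA A4 B3 ED 9B BF F0 90 90 88 F0 90 80 9E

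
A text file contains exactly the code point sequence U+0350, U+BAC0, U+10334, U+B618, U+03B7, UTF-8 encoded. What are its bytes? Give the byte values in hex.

CD 90 EB AB 80 F0 90 8C B4 EB 98 98 CE B7

U+0350: 2-byte form → CD 90.
U+BAC0: 3-byte form → EB AB 80.
U+10334: 4-byte form → F0 90 8C B4.
U+B618: 3-byte form → EB 98 98.
U+03B7: 2-byte form → CE B7.
Concatenated (14 bytes): CD 90 EB AB 80 F0 90 8C B4 EB 98 98 CE B7.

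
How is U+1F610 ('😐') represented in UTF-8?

U+1F610 = 0x1F610 = 128528 decimal. In range U+10000–U+10FFFF → 4-byte form: 11110xxx 10xxxxxx 10xxxxxx 10xxxxxx.
Binary (21 bits): 000011111011000010000.
Split 3+6+6+6: 000 | 011111 | 011000 | 010000.
Byte 1: 11110000 = 0xF0.
Byte 2: 10011111 = 0x9F.
Byte 3: 10011000 = 0x98.
Byte 4: 10010000 = 0x90.

F0 9F 98 90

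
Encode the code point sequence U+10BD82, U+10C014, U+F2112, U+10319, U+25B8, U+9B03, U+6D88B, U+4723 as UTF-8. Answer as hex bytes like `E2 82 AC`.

F4 8B B6 82 F4 8C 80 94 F3 B2 84 92 F0 90 8C 99 E2 96 B8 E9 AC 83 F1 AD A2 8B E4 9C A3

U+10BD82: 4-byte form → F4 8B B6 82.
U+10C014: 4-byte form → F4 8C 80 94.
U+F2112: 4-byte form → F3 B2 84 92.
U+10319: 4-byte form → F0 90 8C 99.
U+25B8: 3-byte form → E2 96 B8.
U+9B03: 3-byte form → E9 AC 83.
U+6D88B: 4-byte form → F1 AD A2 8B.
U+4723: 3-byte form → E4 9C A3.
Concatenated (29 bytes): F4 8B B6 82 F4 8C 80 94 F3 B2 84 92 F0 90 8C 99 E2 96 B8 E9 AC 83 F1 AD A2 8B E4 9C A3.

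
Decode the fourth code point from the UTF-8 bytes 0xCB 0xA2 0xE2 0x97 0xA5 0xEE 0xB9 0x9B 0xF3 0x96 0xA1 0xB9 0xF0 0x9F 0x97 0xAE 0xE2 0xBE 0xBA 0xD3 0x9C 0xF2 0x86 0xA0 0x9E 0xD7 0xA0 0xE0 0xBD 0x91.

Offset 0: leading byte 0xCB = 11001011 → 2-byte char #1 = CB A2.
Offset 2: leading byte 0xE2 = 11100010 → 3-byte char #2 = E2 97 A5.
Offset 5: leading byte 0xEE = 11101110 → 3-byte char #3 = EE B9 9B.
Offset 8: leading byte 0xF3 = 11110011 → 4-byte char #4 = F3 96 A1 B9.
Leading byte 0xF3 = 11110011 matches 11110xxx → 4-byte sequence.
Byte 1: 0xF3 = 11110011, payload 011 (3 bits).
Byte 2: 0x96 = 10010110 (10xxxxxx ✓), payload 010110.
Byte 3: 0xA1 = 10100001 (10xxxxxx ✓), payload 100001.
Byte 4: 0xB9 = 10111001 (10xxxxxx ✓), payload 111001.
Concatenate: 011010110100001111001 = 0xD6879 (21 bits → U+D6879).

U+D6879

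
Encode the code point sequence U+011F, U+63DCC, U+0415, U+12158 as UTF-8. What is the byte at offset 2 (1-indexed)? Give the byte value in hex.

1-indexed offset 2 is 0-indexed offset 1.
U+011F → 2-byte form C4 9F at offsets 0–1.
Offset 1 falls in char 1's range; it's byte 2 of C4 9F = 0x9F.

0x9F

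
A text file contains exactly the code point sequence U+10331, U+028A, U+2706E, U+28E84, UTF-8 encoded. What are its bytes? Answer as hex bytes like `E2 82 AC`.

U+10331: 4-byte form → F0 90 8C B1.
U+028A: 2-byte form → CA 8A.
U+2706E: 4-byte form → F0 A7 81 AE.
U+28E84: 4-byte form → F0 A8 BA 84.
Concatenated (14 bytes): F0 90 8C B1 CA 8A F0 A7 81 AE F0 A8 BA 84.

F0 90 8C B1 CA 8A F0 A7 81 AE F0 A8 BA 84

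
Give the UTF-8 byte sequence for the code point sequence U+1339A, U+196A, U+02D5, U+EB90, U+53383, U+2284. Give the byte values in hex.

U+1339A: 4-byte form → F0 93 8E 9A.
U+196A: 3-byte form → E1 A5 AA.
U+02D5: 2-byte form → CB 95.
U+EB90: 3-byte form → EE AE 90.
U+53383: 4-byte form → F1 93 8E 83.
U+2284: 3-byte form → E2 8A 84.
Concatenated (19 bytes): F0 93 8E 9A E1 A5 AA CB 95 EE AE 90 F1 93 8E 83 E2 8A 84.

F0 93 8E 9A E1 A5 AA CB 95 EE AE 90 F1 93 8E 83 E2 8A 84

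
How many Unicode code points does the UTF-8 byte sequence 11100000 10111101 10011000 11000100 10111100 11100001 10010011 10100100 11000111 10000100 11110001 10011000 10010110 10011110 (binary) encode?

Byte at offset 0: 0xE0 = 11100000 → 3-byte char (#1). Advance 3.
Byte at offset 3: 0xC4 = 11000100 → 2-byte char (#2). Advance 2.
Byte at offset 5: 0xE1 = 11100001 → 3-byte char (#3). Advance 3.
Byte at offset 8: 0xC7 = 11000111 → 2-byte char (#4). Advance 2.
Byte at offset 10: 0xF1 = 11110001 → 4-byte char (#5). Advance 4.
Reached end at offset 14 after 5 code points.

5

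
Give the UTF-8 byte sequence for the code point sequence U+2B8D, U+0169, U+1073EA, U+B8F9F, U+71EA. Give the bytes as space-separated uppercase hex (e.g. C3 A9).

E2 AE 8D C5 A9 F4 87 8F AA F2 B8 BE 9F E7 87 AA

U+2B8D: 3-byte form → E2 AE 8D.
U+0169: 2-byte form → C5 A9.
U+1073EA: 4-byte form → F4 87 8F AA.
U+B8F9F: 4-byte form → F2 B8 BE 9F.
U+71EA: 3-byte form → E7 87 AA.
Concatenated (16 bytes): E2 AE 8D C5 A9 F4 87 8F AA F2 B8 BE 9F E7 87 AA.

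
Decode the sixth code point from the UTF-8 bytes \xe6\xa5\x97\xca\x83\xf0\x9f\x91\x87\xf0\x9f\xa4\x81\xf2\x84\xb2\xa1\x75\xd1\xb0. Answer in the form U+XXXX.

U+0075

Offset 0: leading byte 0xE6 = 11100110 → 3-byte char #1 = E6 A5 97.
Offset 3: leading byte 0xCA = 11001010 → 2-byte char #2 = CA 83.
Offset 5: leading byte 0xF0 = 11110000 → 4-byte char #3 = F0 9F 91 87.
Offset 9: leading byte 0xF0 = 11110000 → 4-byte char #4 = F0 9F A4 81.
Offset 13: leading byte 0xF2 = 11110010 → 4-byte char #5 = F2 84 B2 A1.
Offset 17: leading byte 0x75 = 01110101 → 1-byte char #6 = 75.
Leading byte 0x75 = 01110101 matches 0xxxxxxx → 1-byte sequence.
Byte 1: 0x75 = 01110101, payload 1110101 (7 bits).
Concatenate: 1110101 = 0x75 (7 bits → U+0075).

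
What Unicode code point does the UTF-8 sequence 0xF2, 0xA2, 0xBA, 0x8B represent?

U+A2E8B

Leading byte 0xF2 = 11110010 matches 11110xxx → 4-byte sequence.
Byte 1: 0xF2 = 11110010, payload 010 (3 bits).
Byte 2: 0xA2 = 10100010 (10xxxxxx ✓), payload 100010.
Byte 3: 0xBA = 10111010 (10xxxxxx ✓), payload 111010.
Byte 4: 0x8B = 10001011 (10xxxxxx ✓), payload 001011.
Concatenate: 010100010111010001011 = 0xA2E8B (21 bits → U+A2E8B).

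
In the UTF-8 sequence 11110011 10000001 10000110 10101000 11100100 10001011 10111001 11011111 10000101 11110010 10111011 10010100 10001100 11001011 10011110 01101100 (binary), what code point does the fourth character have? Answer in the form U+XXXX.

Offset 0: leading byte 0xF3 = 11110011 → 4-byte char #1 = F3 81 86 A8.
Offset 4: leading byte 0xE4 = 11100100 → 3-byte char #2 = E4 8B B9.
Offset 7: leading byte 0xDF = 11011111 → 2-byte char #3 = DF 85.
Offset 9: leading byte 0xF2 = 11110010 → 4-byte char #4 = F2 BB 94 8C.
Leading byte 0xF2 = 11110010 matches 11110xxx → 4-byte sequence.
Byte 1: 0xF2 = 11110010, payload 010 (3 bits).
Byte 2: 0xBB = 10111011 (10xxxxxx ✓), payload 111011.
Byte 3: 0x94 = 10010100 (10xxxxxx ✓), payload 010100.
Byte 4: 0x8C = 10001100 (10xxxxxx ✓), payload 001100.
Concatenate: 010111011010100001100 = 0xBB50C (21 bits → U+BB50C).

U+BB50C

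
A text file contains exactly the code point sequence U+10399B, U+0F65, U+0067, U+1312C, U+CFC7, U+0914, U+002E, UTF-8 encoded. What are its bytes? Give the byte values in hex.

U+10399B: 4-byte form → F4 83 A6 9B.
U+0F65: 3-byte form → E0 BD A5.
U+0067: 1-byte form → 67.
U+1312C: 4-byte form → F0 93 84 AC.
U+CFC7: 3-byte form → EC BF 87.
U+0914: 3-byte form → E0 A4 94.
U+002E: 1-byte form → 2E.
Concatenated (19 bytes): F4 83 A6 9B E0 BD A5 67 F0 93 84 AC EC BF 87 E0 A4 94 2E.

F4 83 A6 9B E0 BD A5 67 F0 93 84 AC EC BF 87 E0 A4 94 2E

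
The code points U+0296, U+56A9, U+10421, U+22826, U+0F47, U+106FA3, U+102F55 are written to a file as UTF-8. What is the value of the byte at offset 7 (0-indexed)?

U+0296 → 2-byte form CA 96 at offsets 0–1.
U+56A9 → 3-byte form E5 9A A9 at offsets 2–4.
U+10421 → 4-byte form F0 90 90 A1 at offsets 5–8.
Offset 7 falls in char 3's range; it's byte 3 of F0 90 90 A1 = 0x90.

0x90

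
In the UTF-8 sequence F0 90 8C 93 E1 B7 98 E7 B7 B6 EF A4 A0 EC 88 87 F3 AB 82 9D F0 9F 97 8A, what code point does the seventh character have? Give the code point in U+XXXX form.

Offset 0: leading byte 0xF0 = 11110000 → 4-byte char #1 = F0 90 8C 93.
Offset 4: leading byte 0xE1 = 11100001 → 3-byte char #2 = E1 B7 98.
Offset 7: leading byte 0xE7 = 11100111 → 3-byte char #3 = E7 B7 B6.
Offset 10: leading byte 0xEF = 11101111 → 3-byte char #4 = EF A4 A0.
Offset 13: leading byte 0xEC = 11101100 → 3-byte char #5 = EC 88 87.
Offset 16: leading byte 0xF3 = 11110011 → 4-byte char #6 = F3 AB 82 9D.
Offset 20: leading byte 0xF0 = 11110000 → 4-byte char #7 = F0 9F 97 8A.
Leading byte 0xF0 = 11110000 matches 11110xxx → 4-byte sequence.
Byte 1: 0xF0 = 11110000, payload 000 (3 bits).
Byte 2: 0x9F = 10011111 (10xxxxxx ✓), payload 011111.
Byte 3: 0x97 = 10010111 (10xxxxxx ✓), payload 010111.
Byte 4: 0x8A = 10001010 (10xxxxxx ✓), payload 001010.
Concatenate: 000011111010111001010 = 0x1F5CA (21 bits → U+1F5CA).

U+1F5CA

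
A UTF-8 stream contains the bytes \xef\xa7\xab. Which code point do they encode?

U+F9EB

Leading byte 0xEF = 11101111 matches 1110xxxx → 3-byte sequence.
Byte 1: 0xEF = 11101111, payload 1111 (4 bits).
Byte 2: 0xA7 = 10100111 (10xxxxxx ✓), payload 100111.
Byte 3: 0xAB = 10101011 (10xxxxxx ✓), payload 101011.
Concatenate: 1111100111101011 = 0xF9EB (16 bits → U+F9EB).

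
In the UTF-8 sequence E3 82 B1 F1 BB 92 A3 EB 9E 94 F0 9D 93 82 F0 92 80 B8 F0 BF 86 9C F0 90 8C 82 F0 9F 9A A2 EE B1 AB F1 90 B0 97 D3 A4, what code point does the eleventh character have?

Offset 0: leading byte 0xE3 = 11100011 → 3-byte char #1 = E3 82 B1.
Offset 3: leading byte 0xF1 = 11110001 → 4-byte char #2 = F1 BB 92 A3.
Offset 7: leading byte 0xEB = 11101011 → 3-byte char #3 = EB 9E 94.
Offset 10: leading byte 0xF0 = 11110000 → 4-byte char #4 = F0 9D 93 82.
Offset 14: leading byte 0xF0 = 11110000 → 4-byte char #5 = F0 92 80 B8.
Offset 18: leading byte 0xF0 = 11110000 → 4-byte char #6 = F0 BF 86 9C.
Offset 22: leading byte 0xF0 = 11110000 → 4-byte char #7 = F0 90 8C 82.
Offset 26: leading byte 0xF0 = 11110000 → 4-byte char #8 = F0 9F 9A A2.
Offset 30: leading byte 0xEE = 11101110 → 3-byte char #9 = EE B1 AB.
Offset 33: leading byte 0xF1 = 11110001 → 4-byte char #10 = F1 90 B0 97.
Offset 37: leading byte 0xD3 = 11010011 → 2-byte char #11 = D3 A4.
Leading byte 0xD3 = 11010011 matches 110xxxxx → 2-byte sequence.
Byte 1: 0xD3 = 11010011, payload 10011 (5 bits).
Byte 2: 0xA4 = 10100100 (10xxxxxx ✓), payload 100100.
Concatenate: 10011100100 = 0x4E4 (11 bits → U+04E4).

U+04E4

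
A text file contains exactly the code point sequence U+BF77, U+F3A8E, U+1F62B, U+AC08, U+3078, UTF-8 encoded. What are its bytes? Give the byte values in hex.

U+BF77: 3-byte form → EB BD B7.
U+F3A8E: 4-byte form → F3 B3 AA 8E.
U+1F62B: 4-byte form → F0 9F 98 AB.
U+AC08: 3-byte form → EA B0 88.
U+3078: 3-byte form → E3 81 B8.
Concatenated (17 bytes): EB BD B7 F3 B3 AA 8E F0 9F 98 AB EA B0 88 E3 81 B8.

EB BD B7 F3 B3 AA 8E F0 9F 98 AB EA B0 88 E3 81 B8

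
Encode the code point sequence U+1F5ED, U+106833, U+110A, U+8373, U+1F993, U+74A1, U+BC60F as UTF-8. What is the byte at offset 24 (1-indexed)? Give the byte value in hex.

1-indexed offset 24 is 0-indexed offset 23.
U+1F5ED → 4-byte form F0 9F 97 AD at offsets 0–3.
U+106833 → 4-byte form F4 86 A0 B3 at offsets 4–7.
U+110A → 3-byte form E1 84 8A at offsets 8–10.
U+8373 → 3-byte form E8 8D B3 at offsets 11–13.
U+1F993 → 4-byte form F0 9F A6 93 at offsets 14–17.
U+74A1 → 3-byte form E7 92 A1 at offsets 18–20.
U+BC60F → 4-byte form F2 BC 98 8F at offsets 21–24.
Offset 23 falls in char 7's range; it's byte 3 of F2 BC 98 8F = 0x98.

0x98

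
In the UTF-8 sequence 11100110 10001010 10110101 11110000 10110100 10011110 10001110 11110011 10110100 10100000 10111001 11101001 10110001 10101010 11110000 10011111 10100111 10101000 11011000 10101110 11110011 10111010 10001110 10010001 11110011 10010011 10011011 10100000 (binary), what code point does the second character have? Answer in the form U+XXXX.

Offset 0: leading byte 0xE6 = 11100110 → 3-byte char #1 = E6 8A B5.
Offset 3: leading byte 0xF0 = 11110000 → 4-byte char #2 = F0 B4 9E 8E.
Leading byte 0xF0 = 11110000 matches 11110xxx → 4-byte sequence.
Byte 1: 0xF0 = 11110000, payload 000 (3 bits).
Byte 2: 0xB4 = 10110100 (10xxxxxx ✓), payload 110100.
Byte 3: 0x9E = 10011110 (10xxxxxx ✓), payload 011110.
Byte 4: 0x8E = 10001110 (10xxxxxx ✓), payload 001110.
Concatenate: 000110100011110001110 = 0x3478E (21 bits → U+3478E).

U+3478E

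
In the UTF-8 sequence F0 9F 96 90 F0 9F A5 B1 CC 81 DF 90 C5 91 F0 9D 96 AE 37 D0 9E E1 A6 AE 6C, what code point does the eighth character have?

U+041E

Offset 0: leading byte 0xF0 = 11110000 → 4-byte char #1 = F0 9F 96 90.
Offset 4: leading byte 0xF0 = 11110000 → 4-byte char #2 = F0 9F A5 B1.
Offset 8: leading byte 0xCC = 11001100 → 2-byte char #3 = CC 81.
Offset 10: leading byte 0xDF = 11011111 → 2-byte char #4 = DF 90.
Offset 12: leading byte 0xC5 = 11000101 → 2-byte char #5 = C5 91.
Offset 14: leading byte 0xF0 = 11110000 → 4-byte char #6 = F0 9D 96 AE.
Offset 18: leading byte 0x37 = 00110111 → 1-byte char #7 = 37.
Offset 19: leading byte 0xD0 = 11010000 → 2-byte char #8 = D0 9E.
Leading byte 0xD0 = 11010000 matches 110xxxxx → 2-byte sequence.
Byte 1: 0xD0 = 11010000, payload 10000 (5 bits).
Byte 2: 0x9E = 10011110 (10xxxxxx ✓), payload 011110.
Concatenate: 10000011110 = 0x41E (11 bits → U+041E).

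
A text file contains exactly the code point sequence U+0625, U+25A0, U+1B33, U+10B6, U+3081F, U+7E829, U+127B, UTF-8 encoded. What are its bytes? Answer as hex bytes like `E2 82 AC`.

D8 A5 E2 96 A0 E1 AC B3 E1 82 B6 F0 B0 A0 9F F1 BE A0 A9 E1 89 BB

U+0625: 2-byte form → D8 A5.
U+25A0: 3-byte form → E2 96 A0.
U+1B33: 3-byte form → E1 AC B3.
U+10B6: 3-byte form → E1 82 B6.
U+3081F: 4-byte form → F0 B0 A0 9F.
U+7E829: 4-byte form → F1 BE A0 A9.
U+127B: 3-byte form → E1 89 BB.
Concatenated (22 bytes): D8 A5 E2 96 A0 E1 AC B3 E1 82 B6 F0 B0 A0 9F F1 BE A0 A9 E1 89 BB.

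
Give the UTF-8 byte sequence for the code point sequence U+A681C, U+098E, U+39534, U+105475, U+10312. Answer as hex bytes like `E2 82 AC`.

F2 A6 A0 9C E0 A6 8E F0 B9 94 B4 F4 85 91 B5 F0 90 8C 92

U+A681C: 4-byte form → F2 A6 A0 9C.
U+098E: 3-byte form → E0 A6 8E.
U+39534: 4-byte form → F0 B9 94 B4.
U+105475: 4-byte form → F4 85 91 B5.
U+10312: 4-byte form → F0 90 8C 92.
Concatenated (19 bytes): F2 A6 A0 9C E0 A6 8E F0 B9 94 B4 F4 85 91 B5 F0 90 8C 92.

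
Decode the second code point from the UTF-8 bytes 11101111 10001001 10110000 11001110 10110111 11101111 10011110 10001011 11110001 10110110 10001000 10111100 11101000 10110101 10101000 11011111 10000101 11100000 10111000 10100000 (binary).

Offset 0: leading byte 0xEF = 11101111 → 3-byte char #1 = EF 89 B0.
Offset 3: leading byte 0xCE = 11001110 → 2-byte char #2 = CE B7.
Leading byte 0xCE = 11001110 matches 110xxxxx → 2-byte sequence.
Byte 1: 0xCE = 11001110, payload 01110 (5 bits).
Byte 2: 0xB7 = 10110111 (10xxxxxx ✓), payload 110111.
Concatenate: 01110110111 = 0x3B7 (11 bits → U+03B7).

U+03B7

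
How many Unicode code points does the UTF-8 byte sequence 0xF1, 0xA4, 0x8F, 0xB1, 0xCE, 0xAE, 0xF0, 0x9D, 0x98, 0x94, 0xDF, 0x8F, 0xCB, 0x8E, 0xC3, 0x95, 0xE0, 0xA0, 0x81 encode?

Byte at offset 0: 0xF1 = 11110001 → 4-byte char (#1). Advance 4.
Byte at offset 4: 0xCE = 11001110 → 2-byte char (#2). Advance 2.
Byte at offset 6: 0xF0 = 11110000 → 4-byte char (#3). Advance 4.
Byte at offset 10: 0xDF = 11011111 → 2-byte char (#4). Advance 2.
Byte at offset 12: 0xCB = 11001011 → 2-byte char (#5). Advance 2.
Byte at offset 14: 0xC3 = 11000011 → 2-byte char (#6). Advance 2.
Byte at offset 16: 0xE0 = 11100000 → 3-byte char (#7). Advance 3.
Reached end at offset 19 after 7 code points.

7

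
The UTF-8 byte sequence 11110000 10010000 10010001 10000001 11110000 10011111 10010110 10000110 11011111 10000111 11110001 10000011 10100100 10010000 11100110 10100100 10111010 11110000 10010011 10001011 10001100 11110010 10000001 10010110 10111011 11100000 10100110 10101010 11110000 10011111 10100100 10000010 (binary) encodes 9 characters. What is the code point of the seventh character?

U+815BB

Offset 0: leading byte 0xF0 = 11110000 → 4-byte char #1 = F0 90 91 81.
Offset 4: leading byte 0xF0 = 11110000 → 4-byte char #2 = F0 9F 96 86.
Offset 8: leading byte 0xDF = 11011111 → 2-byte char #3 = DF 87.
Offset 10: leading byte 0xF1 = 11110001 → 4-byte char #4 = F1 83 A4 90.
Offset 14: leading byte 0xE6 = 11100110 → 3-byte char #5 = E6 A4 BA.
Offset 17: leading byte 0xF0 = 11110000 → 4-byte char #6 = F0 93 8B 8C.
Offset 21: leading byte 0xF2 = 11110010 → 4-byte char #7 = F2 81 96 BB.
Leading byte 0xF2 = 11110010 matches 11110xxx → 4-byte sequence.
Byte 1: 0xF2 = 11110010, payload 010 (3 bits).
Byte 2: 0x81 = 10000001 (10xxxxxx ✓), payload 000001.
Byte 3: 0x96 = 10010110 (10xxxxxx ✓), payload 010110.
Byte 4: 0xBB = 10111011 (10xxxxxx ✓), payload 111011.
Concatenate: 010000001010110111011 = 0x815BB (21 bits → U+815BB).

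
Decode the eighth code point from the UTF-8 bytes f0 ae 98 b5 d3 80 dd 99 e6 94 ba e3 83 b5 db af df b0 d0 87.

U+0407

Offset 0: leading byte 0xF0 = 11110000 → 4-byte char #1 = F0 AE 98 B5.
Offset 4: leading byte 0xD3 = 11010011 → 2-byte char #2 = D3 80.
Offset 6: leading byte 0xDD = 11011101 → 2-byte char #3 = DD 99.
Offset 8: leading byte 0xE6 = 11100110 → 3-byte char #4 = E6 94 BA.
Offset 11: leading byte 0xE3 = 11100011 → 3-byte char #5 = E3 83 B5.
Offset 14: leading byte 0xDB = 11011011 → 2-byte char #6 = DB AF.
Offset 16: leading byte 0xDF = 11011111 → 2-byte char #7 = DF B0.
Offset 18: leading byte 0xD0 = 11010000 → 2-byte char #8 = D0 87.
Leading byte 0xD0 = 11010000 matches 110xxxxx → 2-byte sequence.
Byte 1: 0xD0 = 11010000, payload 10000 (5 bits).
Byte 2: 0x87 = 10000111 (10xxxxxx ✓), payload 000111.
Concatenate: 10000000111 = 0x407 (11 bits → U+0407).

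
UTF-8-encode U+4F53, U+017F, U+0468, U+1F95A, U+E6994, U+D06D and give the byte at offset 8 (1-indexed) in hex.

1-indexed offset 8 is 0-indexed offset 7.
U+4F53 → 3-byte form E4 BD 93 at offsets 0–2.
U+017F → 2-byte form C5 BF at offsets 3–4.
U+0468 → 2-byte form D1 A8 at offsets 5–6.
U+1F95A → 4-byte form F0 9F A5 9A at offsets 7–10.
Offset 7 falls in char 4's range; it's byte 1 of F0 9F A5 9A = 0xF0.

0xF0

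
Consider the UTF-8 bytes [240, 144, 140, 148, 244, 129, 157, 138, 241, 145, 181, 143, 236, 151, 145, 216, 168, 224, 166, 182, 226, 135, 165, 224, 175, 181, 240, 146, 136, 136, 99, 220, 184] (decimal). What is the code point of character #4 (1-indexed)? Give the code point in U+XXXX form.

Offset 0: leading byte 0xF0 = 11110000 → 4-byte char #1 = F0 90 8C 94.
Offset 4: leading byte 0xF4 = 11110100 → 4-byte char #2 = F4 81 9D 8A.
Offset 8: leading byte 0xF1 = 11110001 → 4-byte char #3 = F1 91 B5 8F.
Offset 12: leading byte 0xEC = 11101100 → 3-byte char #4 = EC 97 91.
Leading byte 0xEC = 11101100 matches 1110xxxx → 3-byte sequence.
Byte 1: 0xEC = 11101100, payload 1100 (4 bits).
Byte 2: 0x97 = 10010111 (10xxxxxx ✓), payload 010111.
Byte 3: 0x91 = 10010001 (10xxxxxx ✓), payload 010001.
Concatenate: 1100010111010001 = 0xC5D1 (16 bits → U+C5D1).

U+C5D1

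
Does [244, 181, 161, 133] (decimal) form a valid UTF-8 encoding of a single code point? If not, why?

invalid (encodes a value above U+10FFFF)

Leading byte 0xF4 = 11110100 → 4-byte form.
Payload = 0x135845, which exceeds U+10FFFF, the maximum Unicode code point. (Leading bytes F5–FF, or F4 followed by ≥ 0x90, are invalid.)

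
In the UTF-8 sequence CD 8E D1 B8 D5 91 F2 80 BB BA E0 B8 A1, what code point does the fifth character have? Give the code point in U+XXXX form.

U+0E21

Offset 0: leading byte 0xCD = 11001101 → 2-byte char #1 = CD 8E.
Offset 2: leading byte 0xD1 = 11010001 → 2-byte char #2 = D1 B8.
Offset 4: leading byte 0xD5 = 11010101 → 2-byte char #3 = D5 91.
Offset 6: leading byte 0xF2 = 11110010 → 4-byte char #4 = F2 80 BB BA.
Offset 10: leading byte 0xE0 = 11100000 → 3-byte char #5 = E0 B8 A1.
Leading byte 0xE0 = 11100000 matches 1110xxxx → 3-byte sequence.
Byte 1: 0xE0 = 11100000, payload 0000 (4 bits).
Byte 2: 0xB8 = 10111000 (10xxxxxx ✓), payload 111000.
Byte 3: 0xA1 = 10100001 (10xxxxxx ✓), payload 100001.
Concatenate: 0000111000100001 = 0xE21 (16 bits → U+0E21).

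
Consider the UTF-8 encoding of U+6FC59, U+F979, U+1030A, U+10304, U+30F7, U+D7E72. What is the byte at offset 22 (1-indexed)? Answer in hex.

1-indexed offset 22 is 0-indexed offset 21.
U+6FC59 → 4-byte form F1 AF B1 99 at offsets 0–3.
U+F979 → 3-byte form EF A5 B9 at offsets 4–6.
U+1030A → 4-byte form F0 90 8C 8A at offsets 7–10.
U+10304 → 4-byte form F0 90 8C 84 at offsets 11–14.
U+30F7 → 3-byte form E3 83 B7 at offsets 15–17.
U+D7E72 → 4-byte form F3 97 B9 B2 at offsets 18–21.
Offset 21 falls in char 6's range; it's byte 4 of F3 97 B9 B2 = 0xB2.

0xB2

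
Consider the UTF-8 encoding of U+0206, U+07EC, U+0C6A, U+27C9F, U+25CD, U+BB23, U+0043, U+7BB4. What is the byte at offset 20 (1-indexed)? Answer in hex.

1-indexed offset 20 is 0-indexed offset 19.
U+0206 → 2-byte form C8 86 at offsets 0–1.
U+07EC → 2-byte form DF AC at offsets 2–3.
U+0C6A → 3-byte form E0 B1 AA at offsets 4–6.
U+27C9F → 4-byte form F0 A7 B2 9F at offsets 7–10.
U+25CD → 3-byte form E2 97 8D at offsets 11–13.
U+BB23 → 3-byte form EB AC A3 at offsets 14–16.
U+0043 → 1-byte form 43 at offsets 17–17.
U+7BB4 → 3-byte form E7 AE B4 at offsets 18–20.
Offset 19 falls in char 8's range; it's byte 2 of E7 AE B4 = 0xAE.

0xAE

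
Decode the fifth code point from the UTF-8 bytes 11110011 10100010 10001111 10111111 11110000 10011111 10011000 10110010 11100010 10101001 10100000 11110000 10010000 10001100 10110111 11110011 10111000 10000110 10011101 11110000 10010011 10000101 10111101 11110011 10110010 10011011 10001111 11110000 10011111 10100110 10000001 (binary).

Offset 0: leading byte 0xF3 = 11110011 → 4-byte char #1 = F3 A2 8F BF.
Offset 4: leading byte 0xF0 = 11110000 → 4-byte char #2 = F0 9F 98 B2.
Offset 8: leading byte 0xE2 = 11100010 → 3-byte char #3 = E2 A9 A0.
Offset 11: leading byte 0xF0 = 11110000 → 4-byte char #4 = F0 90 8C B7.
Offset 15: leading byte 0xF3 = 11110011 → 4-byte char #5 = F3 B8 86 9D.
Leading byte 0xF3 = 11110011 matches 11110xxx → 4-byte sequence.
Byte 1: 0xF3 = 11110011, payload 011 (3 bits).
Byte 2: 0xB8 = 10111000 (10xxxxxx ✓), payload 111000.
Byte 3: 0x86 = 10000110 (10xxxxxx ✓), payload 000110.
Byte 4: 0x9D = 10011101 (10xxxxxx ✓), payload 011101.
Concatenate: 011111000000110011101 = 0xF819D (21 bits → U+F819D).

U+F819D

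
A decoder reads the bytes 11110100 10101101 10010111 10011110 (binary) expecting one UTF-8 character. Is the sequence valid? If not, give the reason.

invalid (encodes a value above U+10FFFF)

Leading byte 0xF4 = 11110100 → 4-byte form.
Payload = 0x12D5DE, which exceeds U+10FFFF, the maximum Unicode code point. (Leading bytes F5–FF, or F4 followed by ≥ 0x90, are invalid.)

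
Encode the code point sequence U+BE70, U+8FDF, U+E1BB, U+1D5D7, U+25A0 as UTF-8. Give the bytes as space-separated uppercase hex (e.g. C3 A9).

U+BE70: 3-byte form → EB B9 B0.
U+8FDF: 3-byte form → E8 BF 9F.
U+E1BB: 3-byte form → EE 86 BB.
U+1D5D7: 4-byte form → F0 9D 97 97.
U+25A0: 3-byte form → E2 96 A0.
Concatenated (16 bytes): EB B9 B0 E8 BF 9F EE 86 BB F0 9D 97 97 E2 96 A0.

EB B9 B0 E8 BF 9F EE 86 BB F0 9D 97 97 E2 96 A0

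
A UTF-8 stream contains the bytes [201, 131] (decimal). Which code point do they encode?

Leading byte 0xC9 = 11001001 matches 110xxxxx → 2-byte sequence.
Byte 1: 0xC9 = 11001001, payload 01001 (5 bits).
Byte 2: 0x83 = 10000011 (10xxxxxx ✓), payload 000011.
Concatenate: 01001000011 = 0x243 (11 bits → U+0243).

U+0243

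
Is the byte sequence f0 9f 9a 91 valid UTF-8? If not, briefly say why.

Leading byte 0xF0 = 11110000 → 4-byte form.
Continuation bytes 0x9F=10011111, 0x9A=10011010, 0x91=10010001 all match 10xxxxxx.
Decoded value 0x1F691 is ≥ 0x10000 (shortest form) and not a surrogate.

valid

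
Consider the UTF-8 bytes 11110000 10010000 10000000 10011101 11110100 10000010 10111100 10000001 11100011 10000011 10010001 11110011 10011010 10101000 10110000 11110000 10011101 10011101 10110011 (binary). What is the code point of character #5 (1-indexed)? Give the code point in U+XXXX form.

Offset 0: leading byte 0xF0 = 11110000 → 4-byte char #1 = F0 90 80 9D.
Offset 4: leading byte 0xF4 = 11110100 → 4-byte char #2 = F4 82 BC 81.
Offset 8: leading byte 0xE3 = 11100011 → 3-byte char #3 = E3 83 91.
Offset 11: leading byte 0xF3 = 11110011 → 4-byte char #4 = F3 9A A8 B0.
Offset 15: leading byte 0xF0 = 11110000 → 4-byte char #5 = F0 9D 9D B3.
Leading byte 0xF0 = 11110000 matches 11110xxx → 4-byte sequence.
Byte 1: 0xF0 = 11110000, payload 000 (3 bits).
Byte 2: 0x9D = 10011101 (10xxxxxx ✓), payload 011101.
Byte 3: 0x9D = 10011101 (10xxxxxx ✓), payload 011101.
Byte 4: 0xB3 = 10110011 (10xxxxxx ✓), payload 110011.
Concatenate: 000011101011101110011 = 0x1D773 (21 bits → U+1D773).

U+1D773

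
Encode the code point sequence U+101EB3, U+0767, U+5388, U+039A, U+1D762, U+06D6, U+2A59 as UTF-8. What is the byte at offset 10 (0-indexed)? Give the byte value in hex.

U+101EB3 → 4-byte form F4 81 BA B3 at offsets 0–3.
U+0767 → 2-byte form DD A7 at offsets 4–5.
U+5388 → 3-byte form E5 8E 88 at offsets 6–8.
U+039A → 2-byte form CE 9A at offsets 9–10.
Offset 10 falls in char 4's range; it's byte 2 of CE 9A = 0x9A.

0x9A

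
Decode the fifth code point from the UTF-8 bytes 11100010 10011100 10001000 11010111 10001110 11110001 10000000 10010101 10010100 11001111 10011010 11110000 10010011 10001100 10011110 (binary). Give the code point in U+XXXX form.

Offset 0: leading byte 0xE2 = 11100010 → 3-byte char #1 = E2 9C 88.
Offset 3: leading byte 0xD7 = 11010111 → 2-byte char #2 = D7 8E.
Offset 5: leading byte 0xF1 = 11110001 → 4-byte char #3 = F1 80 95 94.
Offset 9: leading byte 0xCF = 11001111 → 2-byte char #4 = CF 9A.
Offset 11: leading byte 0xF0 = 11110000 → 4-byte char #5 = F0 93 8C 9E.
Leading byte 0xF0 = 11110000 matches 11110xxx → 4-byte sequence.
Byte 1: 0xF0 = 11110000, payload 000 (3 bits).
Byte 2: 0x93 = 10010011 (10xxxxxx ✓), payload 010011.
Byte 3: 0x8C = 10001100 (10xxxxxx ✓), payload 001100.
Byte 4: 0x9E = 10011110 (10xxxxxx ✓), payload 011110.
Concatenate: 000010011001100011110 = 0x1331E (21 bits → U+1331E).

U+1331E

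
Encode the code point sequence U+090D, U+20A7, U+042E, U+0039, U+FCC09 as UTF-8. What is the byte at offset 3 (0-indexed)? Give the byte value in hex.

U+090D → 3-byte form E0 A4 8D at offsets 0–2.
U+20A7 → 3-byte form E2 82 A7 at offsets 3–5.
Offset 3 falls in char 2's range; it's byte 1 of E2 82 A7 = 0xE2.

0xE2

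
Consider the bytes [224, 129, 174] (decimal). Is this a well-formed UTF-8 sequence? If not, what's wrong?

Leading byte 0xE0 = 11100000 → 3-byte form.
Continuation bytes all match 10xxxxxx. Payload decodes to 0x6E.
But 0x6E < 0x800, the minimum for a 3-byte sequence — this is an overlong encoding.

invalid (overlong encoding)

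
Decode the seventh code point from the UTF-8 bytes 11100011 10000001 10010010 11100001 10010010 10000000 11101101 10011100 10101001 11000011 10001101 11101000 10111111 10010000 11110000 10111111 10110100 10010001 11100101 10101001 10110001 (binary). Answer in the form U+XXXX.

U+5A71

Offset 0: leading byte 0xE3 = 11100011 → 3-byte char #1 = E3 81 92.
Offset 3: leading byte 0xE1 = 11100001 → 3-byte char #2 = E1 92 80.
Offset 6: leading byte 0xED = 11101101 → 3-byte char #3 = ED 9C A9.
Offset 9: leading byte 0xC3 = 11000011 → 2-byte char #4 = C3 8D.
Offset 11: leading byte 0xE8 = 11101000 → 3-byte char #5 = E8 BF 90.
Offset 14: leading byte 0xF0 = 11110000 → 4-byte char #6 = F0 BF B4 91.
Offset 18: leading byte 0xE5 = 11100101 → 3-byte char #7 = E5 A9 B1.
Leading byte 0xE5 = 11100101 matches 1110xxxx → 3-byte sequence.
Byte 1: 0xE5 = 11100101, payload 0101 (4 bits).
Byte 2: 0xA9 = 10101001 (10xxxxxx ✓), payload 101001.
Byte 3: 0xB1 = 10110001 (10xxxxxx ✓), payload 110001.
Concatenate: 0101101001110001 = 0x5A71 (16 bits → U+5A71).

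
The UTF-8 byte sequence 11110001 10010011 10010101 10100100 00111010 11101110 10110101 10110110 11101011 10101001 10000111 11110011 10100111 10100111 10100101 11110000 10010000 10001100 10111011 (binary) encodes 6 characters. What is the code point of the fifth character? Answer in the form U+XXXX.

Offset 0: leading byte 0xF1 = 11110001 → 4-byte char #1 = F1 93 95 A4.
Offset 4: leading byte 0x3A = 00111010 → 1-byte char #2 = 3A.
Offset 5: leading byte 0xEE = 11101110 → 3-byte char #3 = EE B5 B6.
Offset 8: leading byte 0xEB = 11101011 → 3-byte char #4 = EB A9 87.
Offset 11: leading byte 0xF3 = 11110011 → 4-byte char #5 = F3 A7 A7 A5.
Leading byte 0xF3 = 11110011 matches 11110xxx → 4-byte sequence.
Byte 1: 0xF3 = 11110011, payload 011 (3 bits).
Byte 2: 0xA7 = 10100111 (10xxxxxx ✓), payload 100111.
Byte 3: 0xA7 = 10100111 (10xxxxxx ✓), payload 100111.
Byte 4: 0xA5 = 10100101 (10xxxxxx ✓), payload 100101.
Concatenate: 011100111100111100101 = 0xE79E5 (21 bits → U+E79E5).

U+E79E5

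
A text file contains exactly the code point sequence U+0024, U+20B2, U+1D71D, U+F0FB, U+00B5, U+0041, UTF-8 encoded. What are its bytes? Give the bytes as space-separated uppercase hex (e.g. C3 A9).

24 E2 82 B2 F0 9D 9C 9D EF 83 BB C2 B5 41

U+0024: 1-byte form → 24.
U+20B2: 3-byte form → E2 82 B2.
U+1D71D: 4-byte form → F0 9D 9C 9D.
U+F0FB: 3-byte form → EF 83 BB.
U+00B5: 2-byte form → C2 B5.
U+0041: 1-byte form → 41.
Concatenated (14 bytes): 24 E2 82 B2 F0 9D 9C 9D EF 83 BB C2 B5 41.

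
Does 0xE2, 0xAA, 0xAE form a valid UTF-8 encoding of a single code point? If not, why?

Leading byte 0xE2 = 11100010 → 3-byte form.
Continuation bytes 0xAA=10101010, 0xAE=10101110 all match 10xxxxxx.
Decoded value 0x2AAE is ≥ 0x800 (shortest form) and not a surrogate.

valid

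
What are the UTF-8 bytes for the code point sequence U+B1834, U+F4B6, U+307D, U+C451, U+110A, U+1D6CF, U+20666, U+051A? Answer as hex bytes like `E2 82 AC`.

F2 B1 A0 B4 EF 92 B6 E3 81 BD EC 91 91 E1 84 8A F0 9D 9B 8F F0 A0 99 A6 D4 9A

U+B1834: 4-byte form → F2 B1 A0 B4.
U+F4B6: 3-byte form → EF 92 B6.
U+307D: 3-byte form → E3 81 BD.
U+C451: 3-byte form → EC 91 91.
U+110A: 3-byte form → E1 84 8A.
U+1D6CF: 4-byte form → F0 9D 9B 8F.
U+20666: 4-byte form → F0 A0 99 A6.
U+051A: 2-byte form → D4 9A.
Concatenated (26 bytes): F2 B1 A0 B4 EF 92 B6 E3 81 BD EC 91 91 E1 84 8A F0 9D 9B 8F F0 A0 99 A6 D4 9A.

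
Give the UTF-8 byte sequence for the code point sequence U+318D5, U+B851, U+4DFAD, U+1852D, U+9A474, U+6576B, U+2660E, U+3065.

F0 B1 A3 95 EB A1 91 F1 8D BE AD F0 98 94 AD F2 9A 91 B4 F1 A5 9D AB F0 A6 98 8E E3 81 A5

U+318D5: 4-byte form → F0 B1 A3 95.
U+B851: 3-byte form → EB A1 91.
U+4DFAD: 4-byte form → F1 8D BE AD.
U+1852D: 4-byte form → F0 98 94 AD.
U+9A474: 4-byte form → F2 9A 91 B4.
U+6576B: 4-byte form → F1 A5 9D AB.
U+2660E: 4-byte form → F0 A6 98 8E.
U+3065: 3-byte form → E3 81 A5.
Concatenated (30 bytes): F0 B1 A3 95 EB A1 91 F1 8D BE AD F0 98 94 AD F2 9A 91 B4 F1 A5 9D AB F0 A6 98 8E E3 81 A5.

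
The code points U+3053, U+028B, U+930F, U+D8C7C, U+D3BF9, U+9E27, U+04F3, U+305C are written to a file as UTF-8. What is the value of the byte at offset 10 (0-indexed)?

0xB1

U+3053 → 3-byte form E3 81 93 at offsets 0–2.
U+028B → 2-byte form CA 8B at offsets 3–4.
U+930F → 3-byte form E9 8C 8F at offsets 5–7.
U+D8C7C → 4-byte form F3 98 B1 BC at offsets 8–11.
Offset 10 falls in char 4's range; it's byte 3 of F3 98 B1 BC = 0xB1.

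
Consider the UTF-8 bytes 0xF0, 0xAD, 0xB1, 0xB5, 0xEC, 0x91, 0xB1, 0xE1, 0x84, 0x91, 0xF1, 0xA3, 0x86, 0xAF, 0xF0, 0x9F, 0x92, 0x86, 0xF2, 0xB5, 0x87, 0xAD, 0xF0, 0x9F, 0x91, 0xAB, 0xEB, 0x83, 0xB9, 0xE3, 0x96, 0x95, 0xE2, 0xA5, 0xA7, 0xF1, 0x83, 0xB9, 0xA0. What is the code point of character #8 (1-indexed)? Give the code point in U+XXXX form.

Offset 0: leading byte 0xF0 = 11110000 → 4-byte char #1 = F0 AD B1 B5.
Offset 4: leading byte 0xEC = 11101100 → 3-byte char #2 = EC 91 B1.
Offset 7: leading byte 0xE1 = 11100001 → 3-byte char #3 = E1 84 91.
Offset 10: leading byte 0xF1 = 11110001 → 4-byte char #4 = F1 A3 86 AF.
Offset 14: leading byte 0xF0 = 11110000 → 4-byte char #5 = F0 9F 92 86.
Offset 18: leading byte 0xF2 = 11110010 → 4-byte char #6 = F2 B5 87 AD.
Offset 22: leading byte 0xF0 = 11110000 → 4-byte char #7 = F0 9F 91 AB.
Offset 26: leading byte 0xEB = 11101011 → 3-byte char #8 = EB 83 B9.
Leading byte 0xEB = 11101011 matches 1110xxxx → 3-byte sequence.
Byte 1: 0xEB = 11101011, payload 1011 (4 bits).
Byte 2: 0x83 = 10000011 (10xxxxxx ✓), payload 000011.
Byte 3: 0xB9 = 10111001 (10xxxxxx ✓), payload 111001.
Concatenate: 1011000011111001 = 0xB0F9 (16 bits → U+B0F9).

U+B0F9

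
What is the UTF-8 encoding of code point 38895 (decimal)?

U+97EF = 0x97EF = 38895 decimal. In range U+0800–U+FFFF → 3-byte form: 1110xxxx 10xxxxxx 10xxxxxx.
Binary (16 bits): 1001011111101111.
Split 4+6+6: 1001 | 011111 | 101111.
Byte 1: 11101001 = 0xE9.
Byte 2: 10011111 = 0x9F.
Byte 3: 10101111 = 0xAF.

E9 9F AF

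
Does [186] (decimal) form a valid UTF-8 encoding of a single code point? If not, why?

Byte 0xBA = 10111010 has the form 10xxxxxx — a continuation byte — but there is no preceding leading byte.

invalid (continuation byte with no leading byte)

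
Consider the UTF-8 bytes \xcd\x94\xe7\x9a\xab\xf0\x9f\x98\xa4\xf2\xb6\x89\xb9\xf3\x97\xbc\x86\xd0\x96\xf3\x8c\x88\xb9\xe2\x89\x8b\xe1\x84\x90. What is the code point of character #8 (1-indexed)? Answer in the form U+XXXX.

U+224B

Offset 0: leading byte 0xCD = 11001101 → 2-byte char #1 = CD 94.
Offset 2: leading byte 0xE7 = 11100111 → 3-byte char #2 = E7 9A AB.
Offset 5: leading byte 0xF0 = 11110000 → 4-byte char #3 = F0 9F 98 A4.
Offset 9: leading byte 0xF2 = 11110010 → 4-byte char #4 = F2 B6 89 B9.
Offset 13: leading byte 0xF3 = 11110011 → 4-byte char #5 = F3 97 BC 86.
Offset 17: leading byte 0xD0 = 11010000 → 2-byte char #6 = D0 96.
Offset 19: leading byte 0xF3 = 11110011 → 4-byte char #7 = F3 8C 88 B9.
Offset 23: leading byte 0xE2 = 11100010 → 3-byte char #8 = E2 89 8B.
Leading byte 0xE2 = 11100010 matches 1110xxxx → 3-byte sequence.
Byte 1: 0xE2 = 11100010, payload 0010 (4 bits).
Byte 2: 0x89 = 10001001 (10xxxxxx ✓), payload 001001.
Byte 3: 0x8B = 10001011 (10xxxxxx ✓), payload 001011.
Concatenate: 0010001001001011 = 0x224B (16 bits → U+224B).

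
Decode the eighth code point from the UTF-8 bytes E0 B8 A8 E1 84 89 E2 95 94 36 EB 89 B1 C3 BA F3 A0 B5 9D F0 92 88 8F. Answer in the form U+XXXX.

U+1220F

Offset 0: leading byte 0xE0 = 11100000 → 3-byte char #1 = E0 B8 A8.
Offset 3: leading byte 0xE1 = 11100001 → 3-byte char #2 = E1 84 89.
Offset 6: leading byte 0xE2 = 11100010 → 3-byte char #3 = E2 95 94.
Offset 9: leading byte 0x36 = 00110110 → 1-byte char #4 = 36.
Offset 10: leading byte 0xEB = 11101011 → 3-byte char #5 = EB 89 B1.
Offset 13: leading byte 0xC3 = 11000011 → 2-byte char #6 = C3 BA.
Offset 15: leading byte 0xF3 = 11110011 → 4-byte char #7 = F3 A0 B5 9D.
Offset 19: leading byte 0xF0 = 11110000 → 4-byte char #8 = F0 92 88 8F.
Leading byte 0xF0 = 11110000 matches 11110xxx → 4-byte sequence.
Byte 1: 0xF0 = 11110000, payload 000 (3 bits).
Byte 2: 0x92 = 10010010 (10xxxxxx ✓), payload 010010.
Byte 3: 0x88 = 10001000 (10xxxxxx ✓), payload 001000.
Byte 4: 0x8F = 10001111 (10xxxxxx ✓), payload 001111.
Concatenate: 000010010001000001111 = 0x1220F (21 bits → U+1220F).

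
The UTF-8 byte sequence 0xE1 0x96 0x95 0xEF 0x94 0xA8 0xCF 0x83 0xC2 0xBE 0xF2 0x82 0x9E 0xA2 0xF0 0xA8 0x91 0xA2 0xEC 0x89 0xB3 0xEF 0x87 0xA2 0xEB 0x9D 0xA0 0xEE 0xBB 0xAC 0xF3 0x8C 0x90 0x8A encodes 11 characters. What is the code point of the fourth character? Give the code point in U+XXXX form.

Offset 0: leading byte 0xE1 = 11100001 → 3-byte char #1 = E1 96 95.
Offset 3: leading byte 0xEF = 11101111 → 3-byte char #2 = EF 94 A8.
Offset 6: leading byte 0xCF = 11001111 → 2-byte char #3 = CF 83.
Offset 8: leading byte 0xC2 = 11000010 → 2-byte char #4 = C2 BE.
Leading byte 0xC2 = 11000010 matches 110xxxxx → 2-byte sequence.
Byte 1: 0xC2 = 11000010, payload 00010 (5 bits).
Byte 2: 0xBE = 10111110 (10xxxxxx ✓), payload 111110.
Concatenate: 00010111110 = 0xBE (11 bits → U+00BE).

U+00BE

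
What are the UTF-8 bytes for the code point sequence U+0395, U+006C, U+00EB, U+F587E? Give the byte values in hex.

CE 95 6C C3 AB F3 B5 A1 BE

U+0395: 2-byte form → CE 95.
U+006C: 1-byte form → 6C.
U+00EB: 2-byte form → C3 AB.
U+F587E: 4-byte form → F3 B5 A1 BE.
Concatenated (9 bytes): CE 95 6C C3 AB F3 B5 A1 BE.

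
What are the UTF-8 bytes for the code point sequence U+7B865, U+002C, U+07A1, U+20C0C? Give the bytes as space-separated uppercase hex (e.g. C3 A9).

F1 BB A1 A5 2C DE A1 F0 A0 B0 8C

U+7B865: 4-byte form → F1 BB A1 A5.
U+002C: 1-byte form → 2C.
U+07A1: 2-byte form → DE A1.
U+20C0C: 4-byte form → F0 A0 B0 8C.
Concatenated (11 bytes): F1 BB A1 A5 2C DE A1 F0 A0 B0 8C.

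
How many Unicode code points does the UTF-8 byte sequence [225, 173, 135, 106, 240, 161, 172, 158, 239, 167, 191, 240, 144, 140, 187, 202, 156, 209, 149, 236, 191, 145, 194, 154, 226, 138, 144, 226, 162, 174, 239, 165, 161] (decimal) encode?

12

Byte at offset 0: 0xE1 = 11100001 → 3-byte char (#1). Advance 3.
Byte at offset 3: 0x6A = 01101010 → 1-byte char (#2). Advance 1.
Byte at offset 4: 0xF0 = 11110000 → 4-byte char (#3). Advance 4.
Byte at offset 8: 0xEF = 11101111 → 3-byte char (#4). Advance 3.
Byte at offset 11: 0xF0 = 11110000 → 4-byte char (#5). Advance 4.
Byte at offset 15: 0xCA = 11001010 → 2-byte char (#6). Advance 2.
Byte at offset 17: 0xD1 = 11010001 → 2-byte char (#7). Advance 2.
Byte at offset 19: 0xEC = 11101100 → 3-byte char (#8). Advance 3.
Byte at offset 22: 0xC2 = 11000010 → 2-byte char (#9). Advance 2.
Byte at offset 24: 0xE2 = 11100010 → 3-byte char (#10). Advance 3.
Byte at offset 27: 0xE2 = 11100010 → 3-byte char (#11). Advance 3.
Byte at offset 30: 0xEF = 11101111 → 3-byte char (#12). Advance 3.
Reached end at offset 33 after 12 code points.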